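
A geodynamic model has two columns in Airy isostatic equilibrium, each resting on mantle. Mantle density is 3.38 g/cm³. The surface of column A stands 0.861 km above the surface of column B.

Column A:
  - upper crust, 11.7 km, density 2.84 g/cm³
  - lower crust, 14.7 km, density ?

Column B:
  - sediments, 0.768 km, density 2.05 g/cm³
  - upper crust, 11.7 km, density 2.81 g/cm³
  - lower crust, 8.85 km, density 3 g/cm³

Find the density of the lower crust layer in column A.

Take the compensation level at the base of the deeper column (depth z_c below the surface of column A) and equate Σ ρ_i t_i down to z_c; mantle fills any gap and the z_c terms cancel.
Column A: 11.7×2.84 + 14.7×ρ + (z_c − 26.4)×3.38
Column B: 0.861×0 + 0.768×2.05 + 11.7×2.81 + 8.85×3 + (z_c − 0.861 − 21.318)×3.38
The z_c×3.38 term appears on both sides and cancels. Collect the known terms of each column as K = Σ(ρt)_known − 3.38 × (depth of known layers): K_A = 33.228 − 3.38×26.4 = −56.004; K_B = 61.0014 − 3.38×(0.861 + 21.318) = −13.96362.
Balance: K_A + 14.7×ρ = K_B, so ρ = (K_B − K_A)/14.7 = 42.0404/14.7 = 2.86 g/cm³.

2.86 g/cm³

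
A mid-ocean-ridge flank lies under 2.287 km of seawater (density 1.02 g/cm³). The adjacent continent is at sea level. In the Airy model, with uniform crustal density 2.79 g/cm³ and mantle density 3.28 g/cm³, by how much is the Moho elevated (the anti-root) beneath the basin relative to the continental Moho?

Equating mass per unit area of the two columns: replacing crust with seawater at the top is compensated by replacing crust with mantle at the base: d (ρ_c − ρ_w) = a (ρ_m − ρ_c).
a = d (ρ_c − ρ_w)/(ρ_m − ρ_c) = 2.287 km × 1.77/0.49 = 8.26 km.

8.26 km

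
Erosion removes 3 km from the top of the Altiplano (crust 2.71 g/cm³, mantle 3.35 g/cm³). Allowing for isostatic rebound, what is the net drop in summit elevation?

0.573 km

Rebound u = e ρ_c/ρ_m = 3 km × 2.71/3.35 = 2.427 km.
Net surface drop = e − u = 3 km − 2.427 km = e (ρ_m − ρ_c)/ρ_m = 0.573 km.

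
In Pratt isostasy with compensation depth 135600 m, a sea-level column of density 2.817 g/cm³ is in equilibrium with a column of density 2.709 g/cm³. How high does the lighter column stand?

5410 m

ρ_ref D = ρ (D + h) → h = D (ρ_ref − ρ)/ρ.
h = 135600 m × (2.817 − 2.709)/2.709 = 5410 m.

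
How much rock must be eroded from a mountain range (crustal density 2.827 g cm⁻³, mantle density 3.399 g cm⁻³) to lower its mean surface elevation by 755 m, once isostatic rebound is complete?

4490 m

Net drop Δ = e − u = e − e ρ_c/ρ_m = e (ρ_m − ρ_c)/ρ_m.
e = Δ ρ_m/(ρ_m − ρ_c) = 755 m × 3.399/0.572 = 4490 m.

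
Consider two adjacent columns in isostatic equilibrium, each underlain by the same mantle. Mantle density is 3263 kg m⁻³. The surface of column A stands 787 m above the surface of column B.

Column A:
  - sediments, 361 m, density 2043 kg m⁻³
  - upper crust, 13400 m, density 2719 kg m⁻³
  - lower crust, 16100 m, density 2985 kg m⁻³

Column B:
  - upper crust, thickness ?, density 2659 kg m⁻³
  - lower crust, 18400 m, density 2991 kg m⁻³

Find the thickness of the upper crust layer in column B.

Take the compensation level at the base of the deeper column (depth z_c below the surface of column A) and equate Σ ρ_i t_i down to z_c; mantle fills any gap and the z_c terms cancel.
Column A: 361×2043 + 13400×2719 + 16100×2985 + (z_c − 29861)×3263
Column B: 787×0 + x×2659 + 18400×2991 + (z_c − 787 − 18400 − x)×3263
The z_c×3263 term appears on both sides and cancels. Collect the known terms of each column as K = Σ(ρt)_known − 3263 × (depth of known layers): K_A = 85230623 − 3263×29861 = −12205820; K_B = 55034400 − 3263×(787 + 18400) = −7572781.
Balance: K_A = K_B − x×(3263 − 2659), so x = (K_B − K_A)/(3263 − 2659) = 4633040/604 = 7670 m.

7670 m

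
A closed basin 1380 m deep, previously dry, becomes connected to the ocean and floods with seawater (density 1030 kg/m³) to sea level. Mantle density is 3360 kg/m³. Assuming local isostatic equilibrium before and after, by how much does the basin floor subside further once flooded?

610 m

After flooding the water column is d + s deep. Its weight must equal the weight of mantle displaced by the extra subsidence s: (d + s) ρ_w = s ρ_m.
s = d ρ_w / (ρ_m − ρ_w) = 1380 m × 1030/(3360 − 1030) = 610 m.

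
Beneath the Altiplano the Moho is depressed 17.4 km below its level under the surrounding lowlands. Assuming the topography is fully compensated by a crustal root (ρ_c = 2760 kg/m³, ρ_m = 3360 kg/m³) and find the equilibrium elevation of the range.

In Airy isostatic equilibrium: ρ_c h = (ρ_m − ρ_c) r.
h = r (ρ_m − ρ_c) / ρ_c = 17.4 km × (3360 − 2760) / 2760 = 3.78 km.

3.78 km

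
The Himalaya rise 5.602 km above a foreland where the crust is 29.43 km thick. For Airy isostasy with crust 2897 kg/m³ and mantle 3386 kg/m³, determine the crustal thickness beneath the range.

68.2 km

Root depth r = h ρ_c / (ρ_m − ρ_c) = 5.602 km × 2897 / 489 = 33.19 km.
Total thickness = T + h + r = 29.43 km + 5.602 km + 33.19 km = 68.2 km.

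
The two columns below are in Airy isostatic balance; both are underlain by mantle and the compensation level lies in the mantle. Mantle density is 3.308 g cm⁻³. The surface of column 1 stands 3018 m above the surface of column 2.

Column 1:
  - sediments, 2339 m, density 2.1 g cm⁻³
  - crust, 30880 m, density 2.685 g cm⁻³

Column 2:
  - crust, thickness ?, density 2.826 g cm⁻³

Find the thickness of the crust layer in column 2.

Take the compensation level at the base of the deeper column (depth z_c below the surface of column 1) and equate Σ ρ_i t_i down to z_c; mantle fills any gap and the z_c terms cancel.
Column 1: 2339×2.1 + 30880×2.685 + (z_c − 33219)×3.308
Column 2: 3018×0 + x×2.826 + (z_c − 3018 − 0 − x)×3.308
The z_c×3.308 term appears on both sides and cancels. Collect the known terms of each column as K = Σ(ρt)_known − 3.308 × (depth of known layers): K_1 = 87824.7 − 3.308×33219 = −22063.752; K_2 = 0 − 3.308×(3018 + 0) = −9983.544.
Balance: K_1 = K_2 − x×(3.308 − 2.826), so x = (K_2 − K_1)/(3.308 − 2.826) = 12080.2/0.482 = 25100 m.

25100 m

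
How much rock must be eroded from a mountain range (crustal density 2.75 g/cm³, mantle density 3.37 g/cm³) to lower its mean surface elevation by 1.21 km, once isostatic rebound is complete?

Net drop Δ = e − u = e − e ρ_c/ρ_m = e (ρ_m − ρ_c)/ρ_m.
e = Δ ρ_m/(ρ_m − ρ_c) = 1.21 km × 3.37/0.62 = 6.58 km.

6.58 km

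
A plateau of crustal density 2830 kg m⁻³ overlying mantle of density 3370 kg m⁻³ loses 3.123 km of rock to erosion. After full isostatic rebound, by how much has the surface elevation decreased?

0.5 km

Rebound u = e ρ_c/ρ_m = 3.123 km × 2830/3370 = 2.623 km.
Net surface drop = e − u = 3.123 km − 2.623 km = e (ρ_m − ρ_c)/ρ_m = 0.5 km.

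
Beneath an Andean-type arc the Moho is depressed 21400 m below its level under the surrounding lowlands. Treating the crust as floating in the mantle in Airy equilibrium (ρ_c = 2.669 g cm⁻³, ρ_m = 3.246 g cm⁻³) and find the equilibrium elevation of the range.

In Airy isostatic equilibrium: ρ_c h = (ρ_m − ρ_c) r.
h = r (ρ_m − ρ_c) / ρ_c = 21400 m × (3.246 − 2.669) / 2.669 = 4630 m.

4630 m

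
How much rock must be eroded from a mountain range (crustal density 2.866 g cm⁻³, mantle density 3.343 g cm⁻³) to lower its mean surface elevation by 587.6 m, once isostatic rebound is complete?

4120 m

Net drop Δ = e − u = e − e ρ_c/ρ_m = e (ρ_m − ρ_c)/ρ_m.
e = Δ ρ_m/(ρ_m − ρ_c) = 587.6 m × 3.343/0.477 = 4120 m.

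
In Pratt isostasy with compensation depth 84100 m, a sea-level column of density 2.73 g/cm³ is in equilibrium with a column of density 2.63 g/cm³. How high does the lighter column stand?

3200 m

ρ_ref D = ρ (D + h) → h = D (ρ_ref − ρ)/ρ.
h = 84100 m × (2.73 − 2.63)/2.63 = 3200 m.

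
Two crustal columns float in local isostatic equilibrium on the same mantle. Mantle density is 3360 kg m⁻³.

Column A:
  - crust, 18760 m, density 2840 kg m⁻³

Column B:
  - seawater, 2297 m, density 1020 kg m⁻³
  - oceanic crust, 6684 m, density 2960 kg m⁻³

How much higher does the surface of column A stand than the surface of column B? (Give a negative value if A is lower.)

508 m

For any compensation level in the mantle, the mantle terms cancel and isostasy reduces to e = (Σt_A − Σt_B) − (Σ(ρt)_A − Σ(ρt)_B) / ρ_m.
Σt_A = 18760 m; Σt_B = 8981 m; Σ(ρt)_A = 53278400; Σ(ρt)_B = 22127580 (in m·kg m⁻³).
e = (18760 − 8981) − (53278400 − 22127580) / 3360 = 508 m.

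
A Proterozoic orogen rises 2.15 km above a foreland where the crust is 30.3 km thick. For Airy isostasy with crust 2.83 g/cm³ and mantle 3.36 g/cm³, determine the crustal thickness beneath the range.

Root depth r = h ρ_c / (ρ_m − ρ_c) = 2.15 km × 2.83 / 0.53 = 11.48 km.
Total thickness = T + h + r = 30.3 km + 2.15 km + 11.48 km = 43.9 km.

43.9 km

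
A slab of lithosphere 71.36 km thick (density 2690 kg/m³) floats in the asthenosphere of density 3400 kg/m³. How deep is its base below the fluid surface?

Draft d = t ρ_obj/ρ_fluid = 71.36 km × 2690/3400 = 56.5 km.

56.5 km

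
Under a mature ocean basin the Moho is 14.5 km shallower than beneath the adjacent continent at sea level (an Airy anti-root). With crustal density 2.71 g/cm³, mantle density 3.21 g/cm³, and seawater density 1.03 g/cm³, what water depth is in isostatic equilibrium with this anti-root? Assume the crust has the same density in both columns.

Replacing a thickness d of crust by seawater at the top must be balanced by replacing crust with mantle at the base: d (ρ_c − ρ_w) = a (ρ_m − ρ_c).
d = a (ρ_m − ρ_c)/(ρ_c − ρ_w) = 14.5 km × 0.5/1.68 = 4.32 km.

4.32 km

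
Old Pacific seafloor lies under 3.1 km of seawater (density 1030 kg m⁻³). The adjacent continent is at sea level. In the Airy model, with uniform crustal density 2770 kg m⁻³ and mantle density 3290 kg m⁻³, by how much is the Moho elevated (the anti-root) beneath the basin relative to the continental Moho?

10.4 km

For local isostatic compensation: replacing crust with seawater at the top is compensated by replacing crust with mantle at the base: d (ρ_c − ρ_w) = a (ρ_m − ρ_c).
a = d (ρ_c − ρ_w)/(ρ_m − ρ_c) = 3.1 km × 1740/520 = 10.4 km.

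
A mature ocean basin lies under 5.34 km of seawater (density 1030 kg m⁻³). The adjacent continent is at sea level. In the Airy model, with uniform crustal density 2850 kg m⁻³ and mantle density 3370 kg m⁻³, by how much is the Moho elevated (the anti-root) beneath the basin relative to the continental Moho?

18.7 km

In Airy isostatic equilibrium: replacing crust with seawater at the top is compensated by replacing crust with mantle at the base: d (ρ_c − ρ_w) = a (ρ_m − ρ_c).
a = d (ρ_c − ρ_w)/(ρ_m − ρ_c) = 5.34 km × 1820/520 = 18.7 km.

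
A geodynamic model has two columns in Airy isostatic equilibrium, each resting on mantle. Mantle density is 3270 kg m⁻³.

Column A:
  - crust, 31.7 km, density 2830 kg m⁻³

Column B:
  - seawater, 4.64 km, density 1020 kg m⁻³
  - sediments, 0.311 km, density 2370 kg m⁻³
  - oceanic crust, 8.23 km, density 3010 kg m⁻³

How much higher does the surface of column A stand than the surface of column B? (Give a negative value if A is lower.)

For any compensation level in the mantle, the mantle terms cancel and isostasy reduces to e = (Σt_A − Σt_B) − (Σ(ρt)_A − Σ(ρt)_B) / ρ_m.
Σt_A = 31.7 km; Σt_B = 13.181 km; Σ(ρt)_A = 89711; Σ(ρt)_B = 30242.17 (in km·kg m⁻³).
e = (31.7 − 13.181) − (89711 − 30242.17) / 3270 = 0.333 km.

0.333 km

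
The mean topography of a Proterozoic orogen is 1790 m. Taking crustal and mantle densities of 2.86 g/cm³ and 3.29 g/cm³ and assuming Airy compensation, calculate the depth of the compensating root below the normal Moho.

11900 m

Isostatic balance requires: the weight of the topography is balanced by the buoyancy of the root, ρ_c h = (ρ_m − ρ_c) r.
r = h · ρ_c / (ρ_m − ρ_c) = 1790 m × 2.86 / (3.29 − 2.86) = 11900 m.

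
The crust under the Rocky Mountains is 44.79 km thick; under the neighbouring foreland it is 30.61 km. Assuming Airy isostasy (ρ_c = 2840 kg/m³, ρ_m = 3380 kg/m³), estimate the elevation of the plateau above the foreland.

2.27 km

Excess crust Δ = 44.79 km − 30.61 km = 14.18 km, split between elevation h and root r with h + r = Δ.
Airy balance ρ_c h = (ρ_m − ρ_c) r gives r = h ρ_c/(ρ_m − ρ_c), so h (1 + ρ_c/(ρ_m − ρ_c)) = Δ, i.e. h = Δ (ρ_m − ρ_c)/ρ_m.
h = 14.18 km × 540/3380 = 2.27 km.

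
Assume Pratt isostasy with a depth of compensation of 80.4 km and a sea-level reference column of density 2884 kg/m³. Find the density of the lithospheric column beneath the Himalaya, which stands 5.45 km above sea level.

Pratt balance: ρ_ref D = ρ (D + h).
ρ = ρ_ref D/(D + h) = 2884 × 80.4 km/(80.4 km + 5.45 km) = 2700 kg/m³.

2700 kg/m³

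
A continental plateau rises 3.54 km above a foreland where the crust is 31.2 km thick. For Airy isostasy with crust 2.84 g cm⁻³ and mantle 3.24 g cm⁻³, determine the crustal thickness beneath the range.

Root depth r = h ρ_c / (ρ_m − ρ_c) = 3.54 km × 2.84 / 0.4 = 25.13 km.
Total thickness = T + h + r = 31.2 km + 3.54 km + 25.13 km = 59.9 km.

59.9 km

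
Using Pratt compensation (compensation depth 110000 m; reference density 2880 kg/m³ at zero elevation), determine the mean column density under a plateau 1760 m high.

2830 kg/m³

Pratt balance: ρ_ref D = ρ (D + h).
ρ = ρ_ref D/(D + h) = 2880 × 110000 m/(110000 m + 1760 m) = 2830 kg/m³.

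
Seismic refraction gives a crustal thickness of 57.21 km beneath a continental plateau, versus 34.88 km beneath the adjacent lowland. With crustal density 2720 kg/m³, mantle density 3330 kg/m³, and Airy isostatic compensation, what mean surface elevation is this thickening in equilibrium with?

4.09 km

Excess crust Δ = 57.21 km − 34.88 km = 22.33 km, split between elevation h and root r with h + r = Δ.
Airy balance ρ_c h = (ρ_m − ρ_c) r gives r = h ρ_c/(ρ_m − ρ_c), so h (1 + ρ_c/(ρ_m − ρ_c)) = Δ, i.e. h = Δ (ρ_m − ρ_c)/ρ_m.
h = 22.33 km × 610/3330 = 4.09 km.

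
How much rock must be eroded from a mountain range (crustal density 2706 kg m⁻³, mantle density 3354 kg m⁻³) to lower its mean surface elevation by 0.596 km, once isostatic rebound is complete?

Net drop Δ = e − u = e − e ρ_c/ρ_m = e (ρ_m − ρ_c)/ρ_m.
e = Δ ρ_m/(ρ_m − ρ_c) = 0.596 km × 3354/648 = 3.08 km.

3.08 km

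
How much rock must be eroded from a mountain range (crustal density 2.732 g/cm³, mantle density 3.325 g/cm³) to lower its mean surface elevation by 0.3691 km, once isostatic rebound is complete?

2.07 km

Net drop Δ = e − u = e − e ρ_c/ρ_m = e (ρ_m − ρ_c)/ρ_m.
e = Δ ρ_m/(ρ_m − ρ_c) = 0.3691 km × 3.325/0.593 = 2.07 km.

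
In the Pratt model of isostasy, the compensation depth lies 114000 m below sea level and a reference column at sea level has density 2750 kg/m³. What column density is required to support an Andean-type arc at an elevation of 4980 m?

Pratt balance: ρ_ref D = ρ (D + h).
ρ = ρ_ref D/(D + h) = 2750 × 114000 m/(114000 m + 4980 m) = 2630 kg/m³.

2630 kg/m³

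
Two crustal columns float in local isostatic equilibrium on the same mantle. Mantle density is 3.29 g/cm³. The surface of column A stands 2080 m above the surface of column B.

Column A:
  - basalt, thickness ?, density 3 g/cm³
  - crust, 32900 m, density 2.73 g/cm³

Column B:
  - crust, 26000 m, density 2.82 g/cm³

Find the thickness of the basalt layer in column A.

2200 m

Take the compensation level at the base of the deeper column (depth z_c below the surface of column A) and equate Σ ρ_i t_i down to z_c; mantle fills any gap and the z_c terms cancel.
Column A: x×3 + 32900×2.73 + (z_c − 32900 − x)×3.29
Column B: 2080×0 + 26000×2.82 + (z_c − 2080 − 26000)×3.29
The z_c×3.29 term appears on both sides and cancels. Collect the known terms of each column as K = Σ(ρt)_known − 3.29 × (depth of known layers): K_A = 89817 − 3.29×32900 = −18424; K_B = 73320 − 3.29×(2080 + 26000) = −19063.2.
Balance: K_A − x×(3.29 − 3) = K_B, so x = (K_A − K_B)/(3.29 − 3) = 639.2/0.29 = 2200 m.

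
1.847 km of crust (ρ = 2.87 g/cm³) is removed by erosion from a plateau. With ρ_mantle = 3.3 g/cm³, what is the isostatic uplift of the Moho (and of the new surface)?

Unloading: uplift u = e ρ_c/ρ_m = 1.847 km × 2.87/3.3 = 1.61 km.

1.61 km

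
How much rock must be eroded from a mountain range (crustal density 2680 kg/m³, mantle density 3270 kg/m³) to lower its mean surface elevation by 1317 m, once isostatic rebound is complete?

Net drop Δ = e − u = e − e ρ_c/ρ_m = e (ρ_m − ρ_c)/ρ_m.
e = Δ ρ_m/(ρ_m − ρ_c) = 1317 m × 3270/590 = 7300 m.

7300 m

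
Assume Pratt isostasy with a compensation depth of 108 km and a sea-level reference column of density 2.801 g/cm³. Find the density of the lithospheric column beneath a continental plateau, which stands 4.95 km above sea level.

Pratt balance: ρ_ref D = ρ (D + h).
ρ = ρ_ref D/(D + h) = 2.801 × 108 km/(108 km + 4.95 km) = 2.68 g/cm³.

2.68 g/cm³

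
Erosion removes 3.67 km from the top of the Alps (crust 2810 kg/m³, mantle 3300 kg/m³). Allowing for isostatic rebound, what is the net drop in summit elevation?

0.545 km

Rebound u = e ρ_c/ρ_m = 3.67 km × 2810/3300 = 3.125 km.
Net surface drop = e − u = 3.67 km − 3.125 km = e (ρ_m − ρ_c)/ρ_m = 0.545 km.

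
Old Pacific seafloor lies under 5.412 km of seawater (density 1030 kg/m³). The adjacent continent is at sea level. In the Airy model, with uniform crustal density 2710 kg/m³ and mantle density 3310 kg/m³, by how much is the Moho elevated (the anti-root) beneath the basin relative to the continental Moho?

Equating mass per unit area of the two columns: replacing crust with seawater at the top is compensated by replacing crust with mantle at the base: d (ρ_c − ρ_w) = a (ρ_m − ρ_c).
a = d (ρ_c − ρ_w)/(ρ_m − ρ_c) = 5.412 km × 1680/600 = 15.2 km.

15.2 km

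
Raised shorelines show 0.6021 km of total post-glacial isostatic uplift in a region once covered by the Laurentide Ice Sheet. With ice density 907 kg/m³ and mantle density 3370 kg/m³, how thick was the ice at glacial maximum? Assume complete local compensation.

2.24 km

u = t ρ_ice/ρ_m → t = u ρ_m/ρ_ice = 0.6021 km × 3370/907 = 2.24 km.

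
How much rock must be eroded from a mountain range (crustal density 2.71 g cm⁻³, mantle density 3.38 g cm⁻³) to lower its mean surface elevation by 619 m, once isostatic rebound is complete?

3120 m

Net drop Δ = e − u = e − e ρ_c/ρ_m = e (ρ_m − ρ_c)/ρ_m.
e = Δ ρ_m/(ρ_m − ρ_c) = 619 m × 3.38/0.67 = 3120 m.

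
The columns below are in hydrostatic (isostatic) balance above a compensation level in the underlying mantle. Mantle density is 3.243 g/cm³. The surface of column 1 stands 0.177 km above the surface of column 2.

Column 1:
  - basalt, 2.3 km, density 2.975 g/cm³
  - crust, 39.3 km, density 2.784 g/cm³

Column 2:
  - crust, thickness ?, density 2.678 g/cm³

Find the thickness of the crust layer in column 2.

32 km

Take the compensation level at the base of the deeper column (depth z_c below the surface of column 1) and equate Σ ρ_i t_i down to z_c; mantle fills any gap and the z_c terms cancel.
Column 1: 2.3×2.975 + 39.3×2.784 + (z_c − 41.6)×3.243
Column 2: 0.177×0 + x×2.678 + (z_c − 0.177 − 0 − x)×3.243
The z_c×3.243 term appears on both sides and cancels. Collect the known terms of each column as K = Σ(ρt)_known − 3.243 × (depth of known layers): K_1 = 116.2537 − 3.243×41.6 = −18.6551; K_2 = 0 − 3.243×(0.177 + 0) = −0.574011.
Balance: K_1 = K_2 − x×(3.243 − 2.678), so x = (K_2 − K_1)/(3.243 − 2.678) = 18.0811/0.565 = 32 km.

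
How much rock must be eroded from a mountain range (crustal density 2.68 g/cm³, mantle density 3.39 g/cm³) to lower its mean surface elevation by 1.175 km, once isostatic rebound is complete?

5.61 km

Net drop Δ = e − u = e − e ρ_c/ρ_m = e (ρ_m − ρ_c)/ρ_m.
e = Δ ρ_m/(ρ_m − ρ_c) = 1.175 km × 3.39/0.71 = 5.61 km.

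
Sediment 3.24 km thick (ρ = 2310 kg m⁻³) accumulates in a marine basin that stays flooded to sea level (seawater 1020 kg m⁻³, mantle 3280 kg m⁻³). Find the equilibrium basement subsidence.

1.85 km

Submarine loading: the sediment displaces seawater, and the subsidence is in turn flooded, so s (ρ_m − ρ_w) = t (ρ_sed − ρ_w).
s = 3.24 km × (2310 − 1020) / (3280 − 1020) = 1.85 km.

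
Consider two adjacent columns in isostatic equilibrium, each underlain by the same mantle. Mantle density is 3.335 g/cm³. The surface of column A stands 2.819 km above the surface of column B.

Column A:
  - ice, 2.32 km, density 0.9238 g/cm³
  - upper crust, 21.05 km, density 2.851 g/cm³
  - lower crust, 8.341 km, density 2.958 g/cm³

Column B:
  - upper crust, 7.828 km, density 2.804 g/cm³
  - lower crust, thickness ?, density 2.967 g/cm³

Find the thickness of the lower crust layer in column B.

14.6 km

Take the compensation level at the base of the deeper column (depth z_c below the surface of column A) and equate Σ ρ_i t_i down to z_c; mantle fills any gap and the z_c terms cancel.
Column A: 2.32×0.9238 + 21.05×2.851 + 8.341×2.958 + (z_c − 31.711)×3.335
Column B: 2.819×0 + 7.828×2.804 + x×2.967 + (z_c − 2.819 − 7.828 − x)×3.335
The z_c×3.335 term appears on both sides and cancels. Collect the known terms of each column as K = Σ(ρt)_known − 3.335 × (depth of known layers): K_A = 86.829444 − 3.335×31.711 = −18.926741; K_B = 21.949712 − 3.335×(2.819 + 7.828) = −13.558033.
Balance: K_A = K_B − x×(3.335 − 2.967), so x = (K_B − K_A)/(3.335 − 2.967) = 5.36871/0.368 = 14.6 km.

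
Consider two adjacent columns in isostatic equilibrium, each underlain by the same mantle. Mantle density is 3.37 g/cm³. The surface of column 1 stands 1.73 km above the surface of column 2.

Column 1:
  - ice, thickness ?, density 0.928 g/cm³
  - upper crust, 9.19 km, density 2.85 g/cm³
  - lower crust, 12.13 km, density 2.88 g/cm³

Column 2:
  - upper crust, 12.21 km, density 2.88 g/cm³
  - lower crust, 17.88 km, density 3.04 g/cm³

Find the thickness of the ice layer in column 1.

Take the compensation level at the base of the deeper column (depth z_c below the surface of column 1) and equate Σ ρ_i t_i down to z_c; mantle fills any gap and the z_c terms cancel.
Column 1: x×0.928 + 9.19×2.85 + 12.13×2.88 + (z_c − 21.32 − x)×3.37
Column 2: 1.73×0 + 12.21×2.88 + 17.88×3.04 + (z_c − 1.73 − 30.09)×3.37
The z_c×3.37 term appears on both sides and cancels. Collect the known terms of each column as K = Σ(ρt)_known − 3.37 × (depth of known layers): K_1 = 61.1259 − 3.37×21.32 = −10.7225; K_2 = 89.52 − 3.37×(1.73 + 30.09) = −17.7134.
Balance: K_1 − x×(3.37 − 0.928) = K_2, so x = (K_1 − K_2)/(3.37 − 0.928) = 6.9909/2.442 = 2.86 km.

2.86 km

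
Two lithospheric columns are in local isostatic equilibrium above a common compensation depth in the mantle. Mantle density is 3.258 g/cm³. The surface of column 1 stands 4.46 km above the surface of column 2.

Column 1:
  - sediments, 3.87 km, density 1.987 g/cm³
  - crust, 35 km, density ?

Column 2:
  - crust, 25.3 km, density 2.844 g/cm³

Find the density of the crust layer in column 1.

Take the compensation level at the base of the deeper column (depth z_c below the surface of column 1) and equate Σ ρ_i t_i down to z_c; mantle fills any gap and the z_c terms cancel.
Column 1: 3.87×1.987 + 35×ρ + (z_c − 38.87)×3.258
Column 2: 4.46×0 + 25.3×2.844 + (z_c − 4.46 − 25.3)×3.258
The z_c×3.258 term appears on both sides and cancels. Collect the known terms of each column as K = Σ(ρt)_known − 3.258 × (depth of known layers): K_1 = 7.68969 − 3.258×38.87 = −118.94877; K_2 = 71.9532 − 3.258×(4.46 + 25.3) = −25.00488.
Balance: K_1 + 35×ρ = K_2, so ρ = (K_2 − K_1)/35 = 93.9439/35 = 2.68 g/cm³.

2.68 g/cm³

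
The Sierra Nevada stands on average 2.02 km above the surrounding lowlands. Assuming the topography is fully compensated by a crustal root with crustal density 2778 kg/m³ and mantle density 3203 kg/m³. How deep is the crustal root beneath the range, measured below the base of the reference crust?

13.2 km

By Archimedes' principle applied to the lithosphere: the weight of the topography is balanced by the buoyancy of the root, ρ_c h = (ρ_m − ρ_c) r.
r = h · ρ_c / (ρ_m − ρ_c) = 2.02 km × 2778 / (3203 − 2778) = 13.2 km.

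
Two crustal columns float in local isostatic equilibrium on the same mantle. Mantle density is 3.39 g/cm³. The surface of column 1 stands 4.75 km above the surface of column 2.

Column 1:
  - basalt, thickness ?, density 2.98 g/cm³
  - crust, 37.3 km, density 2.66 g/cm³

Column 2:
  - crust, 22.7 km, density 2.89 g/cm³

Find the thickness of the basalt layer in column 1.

0.545 km

Take the compensation level at the base of the deeper column (depth z_c below the surface of column 1) and equate Σ ρ_i t_i down to z_c; mantle fills any gap and the z_c terms cancel.
Column 1: x×2.98 + 37.3×2.66 + (z_c − 37.3 − x)×3.39
Column 2: 4.75×0 + 22.7×2.89 + (z_c − 4.75 − 22.7)×3.39
The z_c×3.39 term appears on both sides and cancels. Collect the known terms of each column as K = Σ(ρt)_known − 3.39 × (depth of known layers): K_1 = 99.218 − 3.39×37.3 = −27.229; K_2 = 65.603 − 3.39×(4.75 + 22.7) = −27.4525.
Balance: K_1 − x×(3.39 − 2.98) = K_2, so x = (K_1 − K_2)/(3.39 − 2.98) = 0.2235/0.41 = 0.545 km.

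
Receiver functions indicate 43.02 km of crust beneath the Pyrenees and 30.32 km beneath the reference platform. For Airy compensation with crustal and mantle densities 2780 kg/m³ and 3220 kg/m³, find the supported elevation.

1.74 km

Excess crust Δ = 43.02 km − 30.32 km = 12.7 km, split between elevation h and root r with h + r = Δ.
Airy balance ρ_c h = (ρ_m − ρ_c) r gives r = h ρ_c/(ρ_m − ρ_c), so h (1 + ρ_c/(ρ_m − ρ_c)) = Δ, i.e. h = Δ (ρ_m − ρ_c)/ρ_m.
h = 12.7 km × 440/3220 = 1.74 km.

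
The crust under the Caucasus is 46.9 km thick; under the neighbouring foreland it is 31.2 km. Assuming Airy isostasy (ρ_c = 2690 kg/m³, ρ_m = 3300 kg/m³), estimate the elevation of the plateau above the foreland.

2.9 km

Excess crust Δ = 46.9 km − 31.2 km = 15.7 km, split between elevation h and root r with h + r = Δ.
Airy balance ρ_c h = (ρ_m − ρ_c) r gives r = h ρ_c/(ρ_m − ρ_c), so h (1 + ρ_c/(ρ_m − ρ_c)) = Δ, i.e. h = Δ (ρ_m − ρ_c)/ρ_m.
h = 15.7 km × 610/3300 = 2.9 km.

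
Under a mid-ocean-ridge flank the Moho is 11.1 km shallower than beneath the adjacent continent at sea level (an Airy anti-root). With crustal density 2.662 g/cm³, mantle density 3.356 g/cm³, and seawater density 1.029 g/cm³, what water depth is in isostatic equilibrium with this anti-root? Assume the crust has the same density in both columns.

4.72 km

Replacing a thickness d of crust by seawater at the top must be balanced by replacing crust with mantle at the base: d (ρ_c − ρ_w) = a (ρ_m − ρ_c).
d = a (ρ_m − ρ_c)/(ρ_c − ρ_w) = 11.1 km × 0.694/1.633 = 4.72 km.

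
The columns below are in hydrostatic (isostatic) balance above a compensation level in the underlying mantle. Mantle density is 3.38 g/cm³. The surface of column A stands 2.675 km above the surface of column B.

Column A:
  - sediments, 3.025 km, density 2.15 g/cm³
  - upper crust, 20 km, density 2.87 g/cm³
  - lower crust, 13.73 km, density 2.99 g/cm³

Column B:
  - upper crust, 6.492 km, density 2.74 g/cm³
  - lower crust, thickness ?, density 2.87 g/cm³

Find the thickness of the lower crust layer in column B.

11.9 km

Take the compensation level at the base of the deeper column (depth z_c below the surface of column A) and equate Σ ρ_i t_i down to z_c; mantle fills any gap and the z_c terms cancel.
Column A: 3.025×2.15 + 20×2.87 + 13.73×2.99 + (z_c − 36.755)×3.38
Column B: 2.675×0 + 6.492×2.74 + x×2.87 + (z_c − 2.675 − 6.492 − x)×3.38
The z_c×3.38 term appears on both sides and cancels. Collect the known terms of each column as K = Σ(ρt)_known − 3.38 × (depth of known layers): K_A = 104.95645 − 3.38×36.755 = −19.27545; K_B = 17.78808 − 3.38×(2.675 + 6.492) = −13.19638.
Balance: K_A = K_B − x×(3.38 − 2.87), so x = (K_B − K_A)/(3.38 − 2.87) = 6.07907/0.51 = 11.9 km.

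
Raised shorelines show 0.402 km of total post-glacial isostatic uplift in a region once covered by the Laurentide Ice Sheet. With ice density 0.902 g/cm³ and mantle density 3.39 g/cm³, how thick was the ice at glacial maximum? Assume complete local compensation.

1.51 km

u = t ρ_ice/ρ_m → t = u ρ_m/ρ_ice = 0.402 km × 3.39/0.902 = 1.51 km.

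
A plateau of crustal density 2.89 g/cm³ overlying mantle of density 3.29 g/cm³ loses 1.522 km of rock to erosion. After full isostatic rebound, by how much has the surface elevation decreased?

Rebound u = e ρ_c/ρ_m = 1.522 km × 2.89/3.29 = 1.337 km.
Net surface drop = e − u = 1.522 km − 1.337 km = e (ρ_m − ρ_c)/ρ_m = 0.185 km.

0.185 km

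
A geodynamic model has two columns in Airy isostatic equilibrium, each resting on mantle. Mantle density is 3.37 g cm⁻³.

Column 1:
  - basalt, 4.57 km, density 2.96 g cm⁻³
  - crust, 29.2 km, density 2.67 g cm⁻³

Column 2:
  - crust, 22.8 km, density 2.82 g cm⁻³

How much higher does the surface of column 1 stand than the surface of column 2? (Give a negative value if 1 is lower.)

For any compensation level in the mantle, the mantle terms cancel and isostasy reduces to e = (Σt_1 − Σt_2) − (Σ(ρt)_1 − Σ(ρt)_2) / ρ_m.
Σt_1 = 33.77 km; Σt_2 = 22.8 km; Σ(ρt)_1 = 91.4912; Σ(ρt)_2 = 64.296 (in km·g cm⁻³).
e = (33.77 − 22.8) − (91.4912 − 64.296) / 3.37 = 2.9 km.

2.9 km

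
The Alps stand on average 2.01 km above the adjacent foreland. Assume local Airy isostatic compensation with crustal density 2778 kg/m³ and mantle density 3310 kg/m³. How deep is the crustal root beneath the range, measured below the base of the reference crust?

Isostatic balance requires: the weight of the topography is balanced by the buoyancy of the root, ρ_c h = (ρ_m − ρ_c) r.
r = h · ρ_c / (ρ_m − ρ_c) = 2.01 km × 2778 / (3310 − 2778) = 10.5 km.

10.5 km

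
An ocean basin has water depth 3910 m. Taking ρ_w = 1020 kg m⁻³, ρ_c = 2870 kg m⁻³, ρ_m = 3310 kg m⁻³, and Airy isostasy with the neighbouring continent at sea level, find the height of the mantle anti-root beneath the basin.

16400 m

Balancing pressure at the compensation depth: replacing crust with seawater at the top is compensated by replacing crust with mantle at the base: d (ρ_c − ρ_w) = a (ρ_m − ρ_c).
a = d (ρ_c − ρ_w)/(ρ_m − ρ_c) = 3910 m × 1850/440 = 16400 m.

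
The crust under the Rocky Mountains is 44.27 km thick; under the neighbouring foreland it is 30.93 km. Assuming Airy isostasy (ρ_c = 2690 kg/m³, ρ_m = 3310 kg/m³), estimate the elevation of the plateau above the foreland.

2.5 km

Excess crust Δ = 44.27 km − 30.93 km = 13.34 km, split between elevation h and root r with h + r = Δ.
Airy balance ρ_c h = (ρ_m − ρ_c) r gives r = h ρ_c/(ρ_m − ρ_c), so h (1 + ρ_c/(ρ_m − ρ_c)) = Δ, i.e. h = Δ (ρ_m − ρ_c)/ρ_m.
h = 13.34 km × 620/3310 = 2.5 km.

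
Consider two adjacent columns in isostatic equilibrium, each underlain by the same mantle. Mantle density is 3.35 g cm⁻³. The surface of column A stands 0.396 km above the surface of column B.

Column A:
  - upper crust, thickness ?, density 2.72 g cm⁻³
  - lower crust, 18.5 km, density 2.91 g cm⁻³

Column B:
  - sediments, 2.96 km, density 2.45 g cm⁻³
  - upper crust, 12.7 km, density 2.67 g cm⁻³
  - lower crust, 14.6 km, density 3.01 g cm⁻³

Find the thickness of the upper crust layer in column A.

15 km

Take the compensation level at the base of the deeper column (depth z_c below the surface of column A) and equate Σ ρ_i t_i down to z_c; mantle fills any gap and the z_c terms cancel.
Column A: x×2.72 + 18.5×2.91 + (z_c − 18.5 − x)×3.35
Column B: 0.396×0 + 2.96×2.45 + 12.7×2.67 + 14.6×3.01 + (z_c − 0.396 − 30.26)×3.35
The z_c×3.35 term appears on both sides and cancels. Collect the known terms of each column as K = Σ(ρt)_known − 3.35 × (depth of known layers): K_A = 53.835 − 3.35×18.5 = −8.14; K_B = 85.107 − 3.35×(0.396 + 30.26) = −17.5906.
Balance: K_A − x×(3.35 − 2.72) = K_B, so x = (K_A − K_B)/(3.35 − 2.72) = 9.4506/0.63 = 15 km.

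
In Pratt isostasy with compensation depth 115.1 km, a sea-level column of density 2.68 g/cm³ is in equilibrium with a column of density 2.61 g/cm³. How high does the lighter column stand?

ρ_ref D = ρ (D + h) → h = D (ρ_ref − ρ)/ρ.
h = 115.1 km × (2.68 − 2.61)/2.61 = 3.09 km.

3.09 km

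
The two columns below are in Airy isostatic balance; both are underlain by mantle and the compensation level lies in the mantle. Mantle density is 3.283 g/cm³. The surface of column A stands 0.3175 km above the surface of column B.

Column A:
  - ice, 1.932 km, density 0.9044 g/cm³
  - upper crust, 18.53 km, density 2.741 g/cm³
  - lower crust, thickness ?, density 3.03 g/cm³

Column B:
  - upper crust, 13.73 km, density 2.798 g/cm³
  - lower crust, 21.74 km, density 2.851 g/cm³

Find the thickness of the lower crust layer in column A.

Take the compensation level at the base of the deeper column (depth z_c below the surface of column A) and equate Σ ρ_i t_i down to z_c; mantle fills any gap and the z_c terms cancel.
Column A: 1.932×0.9044 + 18.53×2.741 + x×3.03 + (z_c − 20.462 − x)×3.283
Column B: 0.3175×0 + 13.73×2.798 + 21.74×2.851 + (z_c − 0.3175 − 35.47)×3.283
The z_c×3.283 term appears on both sides and cancels. Collect the known terms of each column as K = Σ(ρt)_known − 3.283 × (depth of known layers): K_A = 52.5380308 − 3.283×20.462 = −14.6387152; K_B = 100.39728 − 3.283×(0.3175 + 35.47) = −17.0930825.
Balance: K_A − x×(3.283 − 3.03) = K_B, so x = (K_A − K_B)/(3.283 − 3.03) = 2.45437/0.253 = 9.7 km.

9.7 km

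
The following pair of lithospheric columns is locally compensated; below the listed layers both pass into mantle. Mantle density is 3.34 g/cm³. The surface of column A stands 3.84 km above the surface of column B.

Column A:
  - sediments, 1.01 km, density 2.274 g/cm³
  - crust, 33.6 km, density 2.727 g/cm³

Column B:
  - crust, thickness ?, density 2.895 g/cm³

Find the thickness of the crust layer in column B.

19.9 km

Take the compensation level at the base of the deeper column (depth z_c below the surface of column A) and equate Σ ρ_i t_i down to z_c; mantle fills any gap and the z_c terms cancel.
Column A: 1.01×2.274 + 33.6×2.727 + (z_c − 34.61)×3.34
Column B: 3.84×0 + x×2.895 + (z_c − 3.84 − 0 − x)×3.34
The z_c×3.34 term appears on both sides and cancels. Collect the known terms of each column as K = Σ(ρt)_known − 3.34 × (depth of known layers): K_A = 93.92394 − 3.34×34.61 = −21.67346; K_B = 0 − 3.34×(3.84 + 0) = −12.8256.
Balance: K_A = K_B − x×(3.34 − 2.895), so x = (K_B − K_A)/(3.34 − 2.895) = 8.84786/0.445 = 19.9 km.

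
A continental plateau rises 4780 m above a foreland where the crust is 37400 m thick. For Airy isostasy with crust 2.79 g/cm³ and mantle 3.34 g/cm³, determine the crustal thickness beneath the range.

Root depth r = h ρ_c / (ρ_m − ρ_c) = 4780 m × 2.79 / 0.55 = 24250 m.
Total thickness = T + h + r = 37400 m + 4780 m + 24250 m = 66400 m.

66400 m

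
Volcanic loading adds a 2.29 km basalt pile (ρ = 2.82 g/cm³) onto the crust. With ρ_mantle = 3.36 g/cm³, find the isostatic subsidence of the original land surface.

Subaerial loading: s = t ρ_load / ρ_m.
s = 2.29 km × 2.82/3.36 = 1.92 km.

1.92 km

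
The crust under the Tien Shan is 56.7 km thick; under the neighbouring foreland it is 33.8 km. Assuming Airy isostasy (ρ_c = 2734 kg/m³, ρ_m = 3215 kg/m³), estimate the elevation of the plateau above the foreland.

3.43 km

Excess crust Δ = 56.7 km − 33.8 km = 22.9 km, split between elevation h and root r with h + r = Δ.
Airy balance ρ_c h = (ρ_m − ρ_c) r gives r = h ρ_c/(ρ_m − ρ_c), so h (1 + ρ_c/(ρ_m − ρ_c)) = Δ, i.e. h = Δ (ρ_m − ρ_c)/ρ_m.
h = 22.9 km × 481/3215 = 3.43 km.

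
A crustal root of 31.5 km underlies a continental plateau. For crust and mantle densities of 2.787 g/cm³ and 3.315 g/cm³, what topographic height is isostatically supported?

5.97 km

For local isostatic compensation: ρ_c h = (ρ_m − ρ_c) r.
h = r (ρ_m − ρ_c) / ρ_c = 31.5 km × (3.315 − 2.787) / 2.787 = 5.97 km.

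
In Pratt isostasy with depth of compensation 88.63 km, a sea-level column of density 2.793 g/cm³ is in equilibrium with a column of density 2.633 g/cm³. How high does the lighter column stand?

5.39 km

ρ_ref D = ρ (D + h) → h = D (ρ_ref − ρ)/ρ.
h = 88.63 km × (2.793 − 2.633)/2.633 = 5.39 km.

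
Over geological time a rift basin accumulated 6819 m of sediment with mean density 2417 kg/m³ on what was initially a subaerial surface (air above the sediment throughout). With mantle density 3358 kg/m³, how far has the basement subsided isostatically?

Subaerial load: s = t ρ_sed / ρ_m = 6819 m × 2417/3358 = 4910 m.

4910 m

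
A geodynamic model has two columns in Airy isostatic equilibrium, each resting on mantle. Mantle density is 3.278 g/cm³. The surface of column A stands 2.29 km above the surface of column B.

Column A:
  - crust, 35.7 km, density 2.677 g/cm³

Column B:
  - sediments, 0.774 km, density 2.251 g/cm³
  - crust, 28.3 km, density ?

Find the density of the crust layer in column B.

Take the compensation level at the base of the deeper column (depth z_c below the surface of column A) and equate Σ ρ_i t_i down to z_c; mantle fills any gap and the z_c terms cancel.
Column A: 35.7×2.677 + (z_c − 35.7)×3.278
Column B: 2.29×0 + 0.774×2.251 + 28.3×ρ + (z_c − 2.29 − 29.074)×3.278
The z_c×3.278 term appears on both sides and cancels. Collect the known terms of each column as K = Σ(ρt)_known − 3.278 × (depth of known layers): K_A = 95.5689 − 3.278×35.7 = −21.4557; K_B = 1.742274 − 3.278×(2.29 + 29.074) = −101.068918.
Balance: K_A = K_B + 28.3×ρ, so ρ = (K_A − K_B)/28.3 = 79.6132/28.3 = 2.81 g/cm³.

2.81 g/cm³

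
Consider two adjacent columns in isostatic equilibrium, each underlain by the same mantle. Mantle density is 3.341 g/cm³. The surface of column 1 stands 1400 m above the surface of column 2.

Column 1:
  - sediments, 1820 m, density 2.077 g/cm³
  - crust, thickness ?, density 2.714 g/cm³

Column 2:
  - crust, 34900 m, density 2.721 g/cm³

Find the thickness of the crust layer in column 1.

38300 m

Take the compensation level at the base of the deeper column (depth z_c below the surface of column 1) and equate Σ ρ_i t_i down to z_c; mantle fills any gap and the z_c terms cancel.
Column 1: 1820×2.077 + x×2.714 + (z_c − 1820 − x)×3.341
Column 2: 1400×0 + 34900×2.721 + (z_c − 1400 − 34900)×3.341
The z_c×3.341 term appears on both sides and cancels. Collect the known terms of each column as K = Σ(ρt)_known − 3.341 × (depth of known layers): K_1 = 3780.14 − 3.341×1820 = −2300.48; K_2 = 94962.9 − 3.341×(1400 + 34900) = −26315.4.
Balance: K_1 − x×(3.341 − 2.714) = K_2, so x = (K_1 − K_2)/(3.341 − 2.714) = 24014.9/0.627 = 38300 m.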